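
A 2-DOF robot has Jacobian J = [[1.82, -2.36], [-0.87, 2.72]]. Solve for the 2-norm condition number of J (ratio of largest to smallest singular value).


JJ^T eigenvalues: trace(JJ^T) = 17.0373, det(JJ^T) = det(J)^2 = 8.39376784
s_max^2 = (17.0373 + sqrt(256.69451993))/2 = 16.52949452
s_min^2 = (17.0373 - sqrt(256.69451993))/2 = 0.50780548
kappa = s_max/s_min = sqrt(16.52949452/0.50780548) = 5.7053

5.7053


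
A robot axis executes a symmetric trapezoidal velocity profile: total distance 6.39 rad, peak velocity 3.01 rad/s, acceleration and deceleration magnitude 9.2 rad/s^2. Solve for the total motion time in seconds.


t_acc = v/a = 3.01/9.2 = 0.327174 s
d_acc = v^2/(2a) = 0.492397 rad (each ramp)
d_cruise = 6.39 - 2*0.492397 = 5.405206 rad
t_cruise = 5.405206/3.01 = 1.795750 s
t_total = 2*0.327174 + 1.795750 = 2.4501

2.4501 s


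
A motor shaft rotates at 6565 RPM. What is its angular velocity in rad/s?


omega = 6565 * 2*pi/60 = 687.4852

687.4852 rad/s


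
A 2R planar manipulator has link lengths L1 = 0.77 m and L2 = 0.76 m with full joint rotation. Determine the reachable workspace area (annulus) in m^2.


r_max = L1 + L2 = 1.5300, r_min = |L1 - L2| = 0.0100
A = pi*(r_max^2 - r_min^2) = pi*(2.3409 - 0.0001) = 7.3538

7.3538 m^2


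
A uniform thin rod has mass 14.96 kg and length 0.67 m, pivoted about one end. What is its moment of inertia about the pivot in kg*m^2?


I = (1/3)*m*L^2 = (1/3)*14.96*0.67^2 = 2.2385

2.2385 kg*m^2


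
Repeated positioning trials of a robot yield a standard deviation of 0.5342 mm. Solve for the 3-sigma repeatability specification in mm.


repeatability = 3*sigma = 3*0.5342 = 1.6026

1.6026 mm


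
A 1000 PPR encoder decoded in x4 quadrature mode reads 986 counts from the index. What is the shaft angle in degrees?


angle = counts * 360 / (PPR*4) = 986 * 360 / 4000 = 88.7400

88.7400 degrees


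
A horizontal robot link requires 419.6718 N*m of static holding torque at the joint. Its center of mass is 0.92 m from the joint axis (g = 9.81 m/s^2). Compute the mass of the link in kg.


m = tau / (g*L) = 419.6718 / (9.81 * 0.92) = 46.5000

46.5000 kg


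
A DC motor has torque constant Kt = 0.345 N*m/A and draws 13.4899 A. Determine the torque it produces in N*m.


tau = Kt * I = 0.345*13.4899 = 4.6540

4.6540 N*m


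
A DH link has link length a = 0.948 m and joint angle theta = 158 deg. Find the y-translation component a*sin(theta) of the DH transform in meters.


a*sin(theta) = 0.948*sin(158 deg) = 0.3551

0.3551 m


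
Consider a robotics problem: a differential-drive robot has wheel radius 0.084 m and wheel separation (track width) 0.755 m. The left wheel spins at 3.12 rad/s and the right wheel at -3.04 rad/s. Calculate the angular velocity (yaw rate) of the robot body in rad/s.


omega = r*(wR - wL)/L = 0.084*(-3.04 - (3.12))/0.755 = -0.6854

-0.6854 rad/s


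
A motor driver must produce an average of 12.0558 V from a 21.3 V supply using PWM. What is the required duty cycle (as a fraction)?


D = V_avg/V_supply = 12.0558/21.3 = 0.5660

0.5660


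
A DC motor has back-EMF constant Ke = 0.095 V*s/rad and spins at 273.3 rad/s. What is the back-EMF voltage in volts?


V_emf = Ke * omega = 0.095*273.3 = 25.9635

25.9635 V


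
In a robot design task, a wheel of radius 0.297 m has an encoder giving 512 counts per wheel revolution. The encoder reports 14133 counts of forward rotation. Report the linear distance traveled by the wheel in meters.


revs = 14133/512 = 27.603516
d = revs * 2*pi*r = 27.603516 * 2*pi*0.297 = 51.5111

51.5111 m


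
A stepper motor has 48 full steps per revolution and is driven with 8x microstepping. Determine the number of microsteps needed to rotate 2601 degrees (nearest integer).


step_size = 360/(48*8) = 360/384 = 0.937500 deg
n = 2601/(360/384) = 2601*384/360 = 2774.4000 -> 2774

2774 steps


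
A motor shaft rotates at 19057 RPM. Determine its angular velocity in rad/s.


omega = 19057 * 2*pi/60 = 1995.6444

1995.6444 rad/s


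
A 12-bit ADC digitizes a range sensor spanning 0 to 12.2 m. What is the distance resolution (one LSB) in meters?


res = range / 2^n = 12.2/2^12 = 12.2/4096 = 0.0030

0.0030 m


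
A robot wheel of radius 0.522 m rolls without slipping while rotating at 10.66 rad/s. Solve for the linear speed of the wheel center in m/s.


v = omega * r = 10.66 * 0.522 = 5.5645

5.5645 m/s


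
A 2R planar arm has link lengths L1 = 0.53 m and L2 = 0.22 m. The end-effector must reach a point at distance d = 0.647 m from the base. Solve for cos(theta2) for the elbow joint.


cos(th2) = (d^2 - L1^2 - L2^2)/(2*L1*L2) = (0.647^2 - 0.53^2 - 0.22^2)/(2*0.53*0.22) = 0.3830

0.3830


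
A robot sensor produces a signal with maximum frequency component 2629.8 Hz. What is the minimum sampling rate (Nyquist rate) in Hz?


f_s,min = 2*f_max = 2*2629.8 = 5259.6000

5259.6000 Hz


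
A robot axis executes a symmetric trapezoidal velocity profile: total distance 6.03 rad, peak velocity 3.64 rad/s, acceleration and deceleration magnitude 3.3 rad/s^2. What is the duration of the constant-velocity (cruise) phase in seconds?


t_acc = v/a = 1.103030 s, d_acc = v^2/(2a) = 2.007515 rad each
d_cruise = 6.03 - 2*2.007515 = 2.014970 rad
t_cruise = d_cruise/v = 2.014970/3.64 = 0.5536

0.5536 s


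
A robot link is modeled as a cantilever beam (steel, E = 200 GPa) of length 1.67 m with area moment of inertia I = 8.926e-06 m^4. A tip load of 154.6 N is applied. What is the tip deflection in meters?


delta = F*L^3/(3*E*I) = 154.6*1.67^3/(3*2.000e+11*8.926e-06)
      = 720.0437798/5355600 = 1.3445e-04

1.3445e-04 m


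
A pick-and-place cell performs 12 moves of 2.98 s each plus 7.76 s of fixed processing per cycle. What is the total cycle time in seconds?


T = 12*2.98 + 7.76 = 43.5200

43.5200 s


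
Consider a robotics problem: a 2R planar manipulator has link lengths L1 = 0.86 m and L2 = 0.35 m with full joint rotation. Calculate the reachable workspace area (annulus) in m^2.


r_max = L1 + L2 = 1.2100, r_min = |L1 - L2| = 0.5100
A = pi*(r_max^2 - r_min^2) = pi*(1.4641 - 0.2601) = 3.7825

3.7825 m^2


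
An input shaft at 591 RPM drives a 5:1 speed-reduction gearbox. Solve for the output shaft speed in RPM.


omega_out = omega_in / N = 591 / 5 = 118.2000

118.2000 RPM


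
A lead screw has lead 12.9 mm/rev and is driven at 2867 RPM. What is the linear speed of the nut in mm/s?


v = lead * (RPM/60) = 12.9*2867/60 = 616.4050

616.4050 mm/s


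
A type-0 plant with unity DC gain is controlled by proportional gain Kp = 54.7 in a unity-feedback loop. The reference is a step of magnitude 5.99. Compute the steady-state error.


e_ss = R/(1 + Kp) = 5.99/(1 + 54.7) = 5.99/55.7000 = 0.1075

0.1075


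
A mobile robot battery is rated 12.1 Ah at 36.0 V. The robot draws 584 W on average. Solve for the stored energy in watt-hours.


E = capacity * V = 12.1*36.0 = 435.6000

435.6000 Wh


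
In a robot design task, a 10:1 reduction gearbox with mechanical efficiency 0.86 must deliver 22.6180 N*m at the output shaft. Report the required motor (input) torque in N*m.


tau_in = tau_out / (N * eta) = 22.6180 / (10 * 0.86) = 2.6300

2.6300 N*m


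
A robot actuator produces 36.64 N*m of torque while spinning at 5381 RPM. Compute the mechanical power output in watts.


omega = 5381 * 2*pi/60 = 563.497002 rad/s
P = tau * omega = 36.64 * 563.497002 = 20646.5302

20646.5302 W


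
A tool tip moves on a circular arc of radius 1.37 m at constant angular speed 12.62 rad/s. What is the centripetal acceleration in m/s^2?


a_c = omega^2 * r = 12.62^2 * 1.37 = 218.1922

218.1922 m/s^2


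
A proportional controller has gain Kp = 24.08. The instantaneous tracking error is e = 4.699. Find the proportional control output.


u_P = Kp * e = 24.08 * 4.699 = 113.1519

113.1519


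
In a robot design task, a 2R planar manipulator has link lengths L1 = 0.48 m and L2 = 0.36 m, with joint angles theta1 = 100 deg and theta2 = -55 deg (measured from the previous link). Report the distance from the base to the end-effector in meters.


x = L1*cos(th1) + L2*cos(th1+th2) = 0.171207
y = L1*sin(th1) + L2*sin(th1+th2) = 0.727266
d = sqrt(x^2 + y^2) = sqrt(0.029312 + 0.528916) = 0.7471

0.7471 m


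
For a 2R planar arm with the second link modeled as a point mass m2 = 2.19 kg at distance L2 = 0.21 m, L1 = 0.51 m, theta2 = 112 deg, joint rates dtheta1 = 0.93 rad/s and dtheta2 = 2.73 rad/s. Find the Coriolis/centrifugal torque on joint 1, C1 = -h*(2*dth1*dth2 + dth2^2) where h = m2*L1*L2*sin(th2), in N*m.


h = m2*L1*L2*sin(th2) = 2.19*0.51*0.21*sin(112 deg) = 0.217470
C1 = -h*(2*0.93*2.73 + 2.73^2) = -0.217470*12.5307 = -2.7251

-2.7251 N*m


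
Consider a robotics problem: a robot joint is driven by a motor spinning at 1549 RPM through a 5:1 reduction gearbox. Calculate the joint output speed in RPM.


omega_joint = omega_motor / N = 1549 / 5 = 309.8000

309.8000 RPM


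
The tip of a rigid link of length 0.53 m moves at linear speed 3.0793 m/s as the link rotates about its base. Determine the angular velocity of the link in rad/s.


omega = v / L = 3.0793 / 0.53 = 5.8100

5.8100 rad/s


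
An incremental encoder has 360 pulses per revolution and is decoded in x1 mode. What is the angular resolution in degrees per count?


resolution = 360 / (PPR * 1) = 360 / 360 = 1.0000

1.0000 degrees


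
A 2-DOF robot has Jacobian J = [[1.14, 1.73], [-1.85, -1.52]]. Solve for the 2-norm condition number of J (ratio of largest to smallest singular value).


JJ^T eigenvalues: trace(JJ^T) = 10.0254, det(JJ^T) = det(J)^2 = 2.15414329
s_max^2 = (10.0254 + sqrt(91.89207200))/2 = 9.80571763
s_min^2 = (10.0254 - sqrt(91.89207200))/2 = 0.21968237
kappa = s_max/s_min = sqrt(9.80571763/0.21968237) = 6.6810

6.6810


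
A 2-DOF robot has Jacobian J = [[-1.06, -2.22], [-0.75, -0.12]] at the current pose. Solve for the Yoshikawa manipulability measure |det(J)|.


det(J) = -1.06*-0.12 - (-2.22)*(-0.75) = -1.5378
|det(J)| = 1.5378

1.5378


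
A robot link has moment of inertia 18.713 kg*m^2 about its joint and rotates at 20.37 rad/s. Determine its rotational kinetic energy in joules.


KE = (1/2)*I*omega^2 = 0.5*18.713*20.37^2 = 3882.3571

3882.3571 J


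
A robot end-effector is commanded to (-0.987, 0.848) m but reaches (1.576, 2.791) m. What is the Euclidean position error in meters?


dx = 1.576 - (-0.987) = 2.5630, dy = 2.791 - (0.848) = 1.9430
err = sqrt(6.568969 + 3.775249) = 3.2162

3.2162 m


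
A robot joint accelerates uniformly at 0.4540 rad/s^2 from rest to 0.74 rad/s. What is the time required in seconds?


t = delta_omega / alpha = 0.74 / 0.4540 = 1.6300

1.6300 s


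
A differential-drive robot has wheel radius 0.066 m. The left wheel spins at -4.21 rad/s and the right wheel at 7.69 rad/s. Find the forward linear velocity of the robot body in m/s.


v = r*(wR + wL)/2 = 0.066*(7.69 + -4.21)/2 = 0.1148

0.1148 m/s


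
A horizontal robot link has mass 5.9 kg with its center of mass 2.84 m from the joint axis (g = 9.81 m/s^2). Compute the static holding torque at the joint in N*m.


tau = m*g*L = 5.9 * 9.81 * 2.84 = 164.3764

164.3764 N*m


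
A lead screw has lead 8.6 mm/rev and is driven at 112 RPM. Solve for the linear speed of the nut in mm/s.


v = lead * (RPM/60) = 8.6*112/60 = 16.0533

16.0533 mm/s


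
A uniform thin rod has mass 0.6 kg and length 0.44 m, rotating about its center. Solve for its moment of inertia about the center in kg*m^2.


I = (1/12)*m*L^2 = (1/12)*0.6*0.44^2 = 0.0097

0.0097 kg*m^2


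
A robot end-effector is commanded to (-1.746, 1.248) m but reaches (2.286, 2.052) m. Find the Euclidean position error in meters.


dx = 2.286 - (-1.746) = 4.0320, dy = 2.052 - (1.248) = 0.8040
err = sqrt(16.257024 + 0.646416) = 4.1114

4.1114 m


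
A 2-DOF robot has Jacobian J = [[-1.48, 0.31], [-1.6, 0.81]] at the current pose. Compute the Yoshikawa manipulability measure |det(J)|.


det(J) = -1.48*0.81 - (0.31)*(-1.6) = -0.7028
|det(J)| = 0.7028

0.7028


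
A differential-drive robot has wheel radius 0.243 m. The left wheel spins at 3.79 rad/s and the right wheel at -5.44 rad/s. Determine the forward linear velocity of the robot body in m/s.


v = r*(wR + wL)/2 = 0.243*(-5.44 + 3.79)/2 = -0.2005

-0.2005 m/s


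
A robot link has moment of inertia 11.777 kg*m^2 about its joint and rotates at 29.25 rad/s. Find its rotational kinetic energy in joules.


KE = (1/2)*I*omega^2 = 0.5*11.777*29.25^2 = 5037.9798

5037.9798 J


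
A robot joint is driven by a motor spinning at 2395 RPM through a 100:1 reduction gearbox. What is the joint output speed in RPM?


omega_joint = omega_motor / N = 2395 / 100 = 23.9500

23.9500 RPM


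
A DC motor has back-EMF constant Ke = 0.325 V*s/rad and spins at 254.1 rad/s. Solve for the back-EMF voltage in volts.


V_emf = Ke * omega = 0.325*254.1 = 82.5825

82.5825 V


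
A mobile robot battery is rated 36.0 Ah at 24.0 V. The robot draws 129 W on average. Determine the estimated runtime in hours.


E = 36.0*24.0 = 864.0000 Wh
t = E/P = 864.0000/129 = 6.6977

6.6977 hours


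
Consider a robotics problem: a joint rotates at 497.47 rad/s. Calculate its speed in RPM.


RPM = 497.47 * 60/(2*pi) = 4750.4886

4750.4886 RPM


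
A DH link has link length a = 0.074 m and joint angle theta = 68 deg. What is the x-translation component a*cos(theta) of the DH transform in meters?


a*cos(theta) = 0.074*cos(68 deg) = 0.0277

0.0277 m


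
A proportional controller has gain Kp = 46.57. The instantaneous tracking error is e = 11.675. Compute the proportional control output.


u_P = Kp * e = 46.57 * 11.675 = 543.7047

543.7047


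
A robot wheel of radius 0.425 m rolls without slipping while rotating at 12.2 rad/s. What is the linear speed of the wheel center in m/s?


v = omega * r = 12.2 * 0.425 = 5.1850

5.1850 m/s


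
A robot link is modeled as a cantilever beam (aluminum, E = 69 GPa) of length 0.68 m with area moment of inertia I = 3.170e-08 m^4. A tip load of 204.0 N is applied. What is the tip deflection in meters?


delta = F*L^3/(3*E*I) = 204.0*0.68^3/(3*6.900e+10*3.170e-08)
      = 64.144128/6561.9 = 0.0098

0.0098 m


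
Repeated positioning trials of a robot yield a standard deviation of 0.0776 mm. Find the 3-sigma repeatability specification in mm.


repeatability = 3*sigma = 3*0.0776 = 0.2328

0.2328 mm


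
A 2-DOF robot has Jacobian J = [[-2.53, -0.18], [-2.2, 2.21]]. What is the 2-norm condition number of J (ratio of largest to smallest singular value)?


JJ^T eigenvalues: trace(JJ^T) = 16.1574, det(JJ^T) = det(J)^2 = 35.84776129
s_max^2 = (16.1574 + sqrt(117.67052960))/2 = 13.50250239
s_min^2 = (16.1574 - sqrt(117.67052960))/2 = 2.65489761
kappa = s_max/s_min = sqrt(13.50250239/2.65489761) = 2.2552

2.2552


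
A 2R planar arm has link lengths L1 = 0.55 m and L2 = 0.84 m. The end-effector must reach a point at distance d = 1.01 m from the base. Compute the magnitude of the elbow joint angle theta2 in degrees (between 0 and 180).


cos(th2) = (d^2 - L1^2 - L2^2)/(2*L1*L2) = (1.01^2 - 0.55^2 - 0.84^2)/(2*0.55*0.84) = 0.01298701
th2 = acos(0.01298701) = 89.2559 deg

89.2559 degrees


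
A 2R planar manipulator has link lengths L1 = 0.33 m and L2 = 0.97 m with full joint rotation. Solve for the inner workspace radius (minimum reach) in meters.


r_min = |L1 - L2| = |0.33 - 0.97| = 0.6400

0.6400 m


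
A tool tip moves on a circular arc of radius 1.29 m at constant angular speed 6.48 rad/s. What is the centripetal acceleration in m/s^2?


a_c = omega^2 * r = 6.48^2 * 1.29 = 54.1676

54.1676 m/s^2


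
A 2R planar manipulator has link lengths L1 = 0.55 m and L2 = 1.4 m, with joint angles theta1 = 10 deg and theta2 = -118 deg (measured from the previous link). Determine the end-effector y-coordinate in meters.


y = L1*sin(th1) + L2*sin(th1+th2) = 0.55*sin(10 deg) + 1.4*sin(-108 deg) = -1.2360

-1.2360 m


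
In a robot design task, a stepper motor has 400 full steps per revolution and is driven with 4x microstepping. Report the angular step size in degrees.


step = 360/(400*4) = 360/1600 = 0.2250

0.2250 degrees


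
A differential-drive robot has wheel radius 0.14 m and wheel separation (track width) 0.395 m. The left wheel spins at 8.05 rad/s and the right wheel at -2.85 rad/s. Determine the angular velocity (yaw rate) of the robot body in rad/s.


omega = r*(wR - wL)/L = 0.14*(-2.85 - (8.05))/0.395 = -3.8633

-3.8633 rad/s


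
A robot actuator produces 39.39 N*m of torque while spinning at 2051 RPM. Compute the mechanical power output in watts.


omega = 2051 * 2*pi/60 = 214.780218 rad/s
P = tau * omega = 39.39 * 214.780218 = 8460.1928

8460.1928 W


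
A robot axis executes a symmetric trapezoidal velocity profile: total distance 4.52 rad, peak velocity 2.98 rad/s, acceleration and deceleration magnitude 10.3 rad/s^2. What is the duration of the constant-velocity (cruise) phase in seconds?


t_acc = v/a = 0.289320 s, d_acc = v^2/(2a) = 0.431087 rad each
d_cruise = 4.52 - 2*0.431087 = 3.657826 rad
t_cruise = d_cruise/v = 3.657826/2.98 = 1.2275

1.2275 s


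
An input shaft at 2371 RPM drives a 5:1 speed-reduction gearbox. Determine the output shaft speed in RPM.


omega_out = omega_in / N = 2371 / 5 = 474.2000

474.2000 RPM


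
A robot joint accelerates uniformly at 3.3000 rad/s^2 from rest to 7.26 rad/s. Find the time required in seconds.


t = delta_omega / alpha = 7.26 / 3.3000 = 2.2000

2.2000 s


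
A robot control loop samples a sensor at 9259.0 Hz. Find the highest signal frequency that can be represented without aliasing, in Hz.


f_max = f_s/2 = 9259.0/2 = 4629.5000

4629.5000 Hz


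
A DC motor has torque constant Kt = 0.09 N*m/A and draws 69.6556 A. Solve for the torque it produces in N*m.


tau = Kt * I = 0.09*69.6556 = 6.2690

6.2690 N*m


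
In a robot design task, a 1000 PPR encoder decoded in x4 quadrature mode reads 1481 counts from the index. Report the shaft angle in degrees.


angle = counts * 360 / (PPR*4) = 1481 * 360 / 4000 = 133.2900

133.2900 degrees


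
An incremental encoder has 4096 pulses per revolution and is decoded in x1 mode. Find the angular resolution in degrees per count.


resolution = 360 / (PPR * 1) = 360 / 4096 = 0.0879

0.0879 degrees


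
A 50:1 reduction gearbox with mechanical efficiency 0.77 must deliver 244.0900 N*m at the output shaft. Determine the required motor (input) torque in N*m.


tau_in = tau_out / (N * eta) = 244.0900 / (50 * 0.77) = 6.3400

6.3400 N*m


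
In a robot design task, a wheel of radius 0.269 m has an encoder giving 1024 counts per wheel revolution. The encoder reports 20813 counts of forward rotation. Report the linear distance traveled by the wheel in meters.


revs = 20813/1024 = 20.325195
d = revs * 2*pi*r = 20.325195 * 2*pi*0.269 = 34.3532

34.3532 m


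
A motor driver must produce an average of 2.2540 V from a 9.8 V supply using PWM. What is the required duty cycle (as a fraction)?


D = V_avg/V_supply = 2.2540/9.8 = 0.2300

0.2300


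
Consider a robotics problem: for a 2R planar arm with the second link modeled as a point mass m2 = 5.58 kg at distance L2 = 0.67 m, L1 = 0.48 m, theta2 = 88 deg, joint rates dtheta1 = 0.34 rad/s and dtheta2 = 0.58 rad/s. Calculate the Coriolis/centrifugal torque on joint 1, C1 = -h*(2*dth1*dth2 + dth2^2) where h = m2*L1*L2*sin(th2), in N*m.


h = m2*L1*L2*sin(th2) = 5.58*0.48*0.67*sin(88 deg) = 1.793435
C1 = -h*(2*0.34*0.58 + 0.58^2) = -1.793435*0.7308 = -1.3106

-1.3106 N*m


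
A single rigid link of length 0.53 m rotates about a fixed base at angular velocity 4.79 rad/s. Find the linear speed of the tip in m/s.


v = L*omega = 0.53 * 4.79 = 2.5387

2.5387 m/s


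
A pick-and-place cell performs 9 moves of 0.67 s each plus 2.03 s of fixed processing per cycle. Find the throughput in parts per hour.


T_cycle = 9*0.67 + 2.03 = 8.0600 s
rate = 3600/T = 446.6501

446.6501 parts/hour


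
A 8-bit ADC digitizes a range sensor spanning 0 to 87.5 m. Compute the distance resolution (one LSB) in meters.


res = range / 2^n = 87.5/2^8 = 87.5/256 = 0.3418

0.3418 m


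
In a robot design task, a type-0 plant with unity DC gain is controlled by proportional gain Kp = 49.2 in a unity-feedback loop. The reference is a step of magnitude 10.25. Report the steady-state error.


e_ss = R/(1 + Kp) = 10.25/(1 + 49.2) = 10.25/50.2000 = 0.2042

0.2042


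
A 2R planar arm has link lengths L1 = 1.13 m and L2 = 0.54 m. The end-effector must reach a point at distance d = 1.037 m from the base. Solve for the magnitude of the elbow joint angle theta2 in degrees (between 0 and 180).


cos(th2) = (d^2 - L1^2 - L2^2)/(2*L1*L2) = (1.037^2 - 1.13^2 - 0.54^2)/(2*1.13*0.54) = -0.40407325
th2 = acos(-0.40407325) = 113.8331 deg

113.8331 degrees


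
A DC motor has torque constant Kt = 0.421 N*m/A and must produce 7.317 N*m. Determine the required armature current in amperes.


I = tau / Kt = 7.317/0.421 = 17.3800

17.3800 A


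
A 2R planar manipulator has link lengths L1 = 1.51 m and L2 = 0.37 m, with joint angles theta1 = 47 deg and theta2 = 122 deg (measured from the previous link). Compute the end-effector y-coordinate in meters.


y = L1*sin(th1) + L2*sin(th1+th2) = 1.51*sin(47 deg) + 0.37*sin(169 deg) = 1.1749

1.1749 m


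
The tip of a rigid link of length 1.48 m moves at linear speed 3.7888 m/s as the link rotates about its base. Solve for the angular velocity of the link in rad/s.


omega = v / L = 3.7888 / 1.48 = 2.5600

2.5600 rad/s


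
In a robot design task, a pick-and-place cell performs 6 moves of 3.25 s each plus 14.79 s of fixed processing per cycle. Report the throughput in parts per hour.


T_cycle = 6*3.25 + 14.79 = 34.2900 s
rate = 3600/T = 104.9869

104.9869 parts/hour


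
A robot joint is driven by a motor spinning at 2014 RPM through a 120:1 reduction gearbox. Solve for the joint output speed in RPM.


omega_joint = omega_motor / N = 2014 / 120 = 16.7833

16.7833 RPM


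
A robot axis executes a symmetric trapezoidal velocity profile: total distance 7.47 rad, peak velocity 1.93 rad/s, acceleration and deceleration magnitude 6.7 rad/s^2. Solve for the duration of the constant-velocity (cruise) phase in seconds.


t_acc = v/a = 0.288060 s, d_acc = v^2/(2a) = 0.277978 rad each
d_cruise = 7.47 - 2*0.277978 = 6.914044 rad
t_cruise = d_cruise/v = 6.914044/1.93 = 3.5824

3.5824 s


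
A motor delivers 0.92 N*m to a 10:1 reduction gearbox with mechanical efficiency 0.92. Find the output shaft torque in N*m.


tau_out = tau_in * N * eta = 0.92 * 10 * 0.92 = 8.4640

8.4640 N*m


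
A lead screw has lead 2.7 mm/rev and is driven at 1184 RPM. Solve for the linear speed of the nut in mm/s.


v = lead * (RPM/60) = 2.7*1184/60 = 53.2800

53.2800 mm/s


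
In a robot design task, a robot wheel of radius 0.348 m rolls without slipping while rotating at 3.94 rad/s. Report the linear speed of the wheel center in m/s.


v = omega * r = 3.94 * 0.348 = 1.3711

1.3711 m/s


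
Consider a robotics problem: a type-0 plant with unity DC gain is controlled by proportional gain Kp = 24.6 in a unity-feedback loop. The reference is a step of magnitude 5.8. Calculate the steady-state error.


e_ss = R/(1 + Kp) = 5.8/(1 + 24.6) = 5.8/25.6000 = 0.2266

0.2266


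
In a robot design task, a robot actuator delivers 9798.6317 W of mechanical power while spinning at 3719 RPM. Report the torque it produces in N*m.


omega = 3719 * 2*pi/60 = 389.452769 rad/s
tau = P / omega = 9798.6317 / 389.452769 = 25.1600

25.1600 N*m


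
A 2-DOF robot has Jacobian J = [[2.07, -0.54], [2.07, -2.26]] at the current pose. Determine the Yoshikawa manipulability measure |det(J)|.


det(J) = 2.07*-2.26 - (-0.54)*(2.07) = -3.5604
|det(J)| = 3.5604

3.5604


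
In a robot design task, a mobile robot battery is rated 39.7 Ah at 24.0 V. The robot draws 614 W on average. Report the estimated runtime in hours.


E = 39.7*24.0 = 952.8000 Wh
t = E/P = 952.8000/614 = 1.5518

1.5518 hours


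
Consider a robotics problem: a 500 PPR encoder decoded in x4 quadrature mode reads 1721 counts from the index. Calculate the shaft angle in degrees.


angle = counts * 360 / (PPR*4) = 1721 * 360 / 2000 = 309.7800

309.7800 degrees


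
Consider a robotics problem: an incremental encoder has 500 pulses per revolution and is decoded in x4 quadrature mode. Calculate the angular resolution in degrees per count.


resolution = 360 / (PPR * 4) = 360 / 2000 = 0.1800

0.1800 degrees


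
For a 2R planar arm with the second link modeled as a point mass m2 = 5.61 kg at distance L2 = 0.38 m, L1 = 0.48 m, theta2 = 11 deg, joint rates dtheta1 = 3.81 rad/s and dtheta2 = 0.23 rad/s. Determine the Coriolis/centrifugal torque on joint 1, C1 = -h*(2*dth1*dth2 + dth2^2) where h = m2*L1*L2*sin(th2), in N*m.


h = m2*L1*L2*sin(th2) = 5.61*0.48*0.38*sin(11 deg) = 0.195248
C1 = -h*(2*3.81*0.23 + 0.23^2) = -0.195248*1.8055 = -0.3525

-0.3525 N*m


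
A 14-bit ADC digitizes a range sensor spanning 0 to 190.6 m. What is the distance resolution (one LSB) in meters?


res = range / 2^n = 190.6/2^14 = 190.6/16384 = 0.0116

0.0116 m


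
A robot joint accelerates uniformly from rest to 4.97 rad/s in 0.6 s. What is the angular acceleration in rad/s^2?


alpha = delta_omega / t = 4.97 / 0.6 = 8.2833

8.2833 rad/s^2


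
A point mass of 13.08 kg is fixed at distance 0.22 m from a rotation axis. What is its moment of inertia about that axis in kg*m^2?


I = m*r^2 = 13.08*0.22^2 = 0.6331

0.6331 kg*m^2


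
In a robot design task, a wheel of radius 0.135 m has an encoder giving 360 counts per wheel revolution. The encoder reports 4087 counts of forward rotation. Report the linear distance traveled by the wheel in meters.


revs = 4087/360 = 11.352778
d = revs * 2*pi*r = 11.352778 * 2*pi*0.135 = 9.6298

9.6298 m


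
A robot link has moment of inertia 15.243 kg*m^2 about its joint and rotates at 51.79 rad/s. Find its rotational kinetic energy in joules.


KE = (1/2)*I*omega^2 = 0.5*15.243*51.79^2 = 20442.4185

20442.4185 J


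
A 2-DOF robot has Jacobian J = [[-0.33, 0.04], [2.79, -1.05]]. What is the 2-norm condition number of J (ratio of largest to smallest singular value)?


JJ^T eigenvalues: trace(JJ^T) = 8.9971, det(JJ^T) = det(J)^2 = 0.05517801
s_max^2 = (8.9971 + sqrt(80.72709637))/2 = 8.99096295
s_min^2 = (8.9971 - sqrt(80.72709637))/2 = 0.00613705
kappa = s_max/s_min = sqrt(8.99096295/0.00613705) = 38.2757

38.2757


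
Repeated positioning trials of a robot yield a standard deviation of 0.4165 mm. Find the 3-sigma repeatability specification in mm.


repeatability = 3*sigma = 3*0.4165 = 1.2495

1.2495 mm


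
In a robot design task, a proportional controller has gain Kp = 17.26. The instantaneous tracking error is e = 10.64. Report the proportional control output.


u_P = Kp * e = 17.26 * 10.64 = 183.6464

183.6464


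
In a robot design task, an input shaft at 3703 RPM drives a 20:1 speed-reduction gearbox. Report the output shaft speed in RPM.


omega_out = omega_in / N = 3703 / 20 = 185.1500

185.1500 RPM


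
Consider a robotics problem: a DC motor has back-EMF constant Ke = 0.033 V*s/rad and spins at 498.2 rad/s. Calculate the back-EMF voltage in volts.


V_emf = Ke * omega = 0.033*498.2 = 16.4406

16.4406 V


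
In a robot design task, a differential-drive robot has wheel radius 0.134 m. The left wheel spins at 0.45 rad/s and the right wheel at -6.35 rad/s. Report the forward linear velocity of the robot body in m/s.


v = r*(wR + wL)/2 = 0.134*(-6.35 + 0.45)/2 = -0.3953

-0.3953 m/s


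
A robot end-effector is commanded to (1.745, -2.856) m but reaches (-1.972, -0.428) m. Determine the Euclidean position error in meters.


dx = -1.972 - (1.745) = -3.7170, dy = -0.428 - (-2.856) = 2.4280
err = sqrt(13.816089 + 5.895184) = 4.4397

4.4397 m


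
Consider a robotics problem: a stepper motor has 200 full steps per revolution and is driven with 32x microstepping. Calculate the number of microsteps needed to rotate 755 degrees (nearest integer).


step_size = 360/(200*32) = 360/6400 = 0.056250 deg
n = 755/(360/6400) = 755*6400/360 = 13422.2222 -> 13422

13422 steps


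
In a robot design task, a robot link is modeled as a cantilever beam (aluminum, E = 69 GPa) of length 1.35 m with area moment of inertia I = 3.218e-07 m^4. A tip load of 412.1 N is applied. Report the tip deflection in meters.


delta = F*L^3/(3*E*I) = 412.1*1.35^3/(3*6.900e+10*3.218e-07)
      = 1013.9205375/66612.6 = 0.0152

0.0152 m


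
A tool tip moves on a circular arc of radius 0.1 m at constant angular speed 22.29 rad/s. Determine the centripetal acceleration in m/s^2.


a_c = omega^2 * r = 22.29^2 * 0.1 = 49.6844

49.6844 m/s^2


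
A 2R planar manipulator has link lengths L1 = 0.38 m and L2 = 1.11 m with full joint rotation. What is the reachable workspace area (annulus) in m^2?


r_max = L1 + L2 = 1.4900, r_min = |L1 - L2| = 0.7300
A = pi*(r_max^2 - r_min^2) = pi*(2.2201 - 0.5329) = 5.3005

5.3005 m^2


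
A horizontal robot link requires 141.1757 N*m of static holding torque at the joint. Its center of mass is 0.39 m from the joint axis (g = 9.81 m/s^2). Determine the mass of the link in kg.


m = tau / (g*L) = 141.1757 / (9.81 * 0.39) = 36.9000

36.9000 kg


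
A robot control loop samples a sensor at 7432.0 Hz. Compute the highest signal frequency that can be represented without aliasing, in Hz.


f_max = f_s/2 = 7432.0/2 = 3716.0000

3716.0000 Hz


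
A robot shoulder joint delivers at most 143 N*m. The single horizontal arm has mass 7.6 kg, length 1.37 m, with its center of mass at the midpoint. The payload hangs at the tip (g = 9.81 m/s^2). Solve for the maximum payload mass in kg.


tau_arm = m_arm*g*(L/2) = 7.6*9.81*1.37/2 = 51.0709 N*m
tau_payload = tau_max - tau_arm = 143 - 51.0709 = 91.9291
m_payload = tau_payload / (g*L) = 91.9291 / (9.81*1.37) = 6.8401

6.8401 kg


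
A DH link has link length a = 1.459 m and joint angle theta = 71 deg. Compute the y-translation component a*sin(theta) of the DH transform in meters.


a*sin(theta) = 1.459*sin(71 deg) = 1.3795

1.3795 m


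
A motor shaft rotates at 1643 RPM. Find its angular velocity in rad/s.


omega = 1643 * 2*pi/60 = 172.0546

172.0546 rad/s


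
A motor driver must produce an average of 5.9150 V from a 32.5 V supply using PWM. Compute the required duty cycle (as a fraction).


D = V_avg/V_supply = 5.9150/32.5 = 0.1820

0.1820


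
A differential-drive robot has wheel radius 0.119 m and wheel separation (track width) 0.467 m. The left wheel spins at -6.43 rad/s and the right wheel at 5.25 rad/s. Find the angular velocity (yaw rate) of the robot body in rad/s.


omega = r*(wR - wL)/L = 0.119*(5.25 - (-6.43))/0.467 = 2.9763

2.9763 rad/s


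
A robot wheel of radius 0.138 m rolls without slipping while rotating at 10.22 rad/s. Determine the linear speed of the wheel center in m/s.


v = omega * r = 10.22 * 0.138 = 1.4104

1.4104 m/s


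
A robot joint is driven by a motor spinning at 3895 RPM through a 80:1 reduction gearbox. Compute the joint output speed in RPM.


omega_joint = omega_motor / N = 3895 / 80 = 48.6875

48.6875 RPM


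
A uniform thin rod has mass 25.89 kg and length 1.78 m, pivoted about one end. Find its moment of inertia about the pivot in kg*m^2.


I = (1/3)*m*L^2 = (1/3)*25.89*1.78^2 = 27.3433

27.3433 kg*m^2


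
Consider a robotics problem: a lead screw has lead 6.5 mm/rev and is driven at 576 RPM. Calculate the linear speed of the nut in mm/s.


v = lead * (RPM/60) = 6.5*576/60 = 62.4000

62.4000 mm/s


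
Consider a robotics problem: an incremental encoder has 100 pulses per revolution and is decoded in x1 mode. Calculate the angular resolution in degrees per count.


resolution = 360 / (PPR * 1) = 360 / 100 = 3.6000

3.6000 degrees


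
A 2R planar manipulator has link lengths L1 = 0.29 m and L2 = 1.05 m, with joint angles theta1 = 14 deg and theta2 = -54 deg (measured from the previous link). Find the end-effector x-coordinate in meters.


x = L1*cos(th1) + L2*cos(th1+th2) = 0.29*cos(14 deg) + 1.05*cos(-40 deg) = 1.0857

1.0857 m


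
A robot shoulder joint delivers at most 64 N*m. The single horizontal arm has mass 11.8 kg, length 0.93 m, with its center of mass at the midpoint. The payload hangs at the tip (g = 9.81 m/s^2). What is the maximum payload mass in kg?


tau_arm = m_arm*g*(L/2) = 11.8*9.81*0.93/2 = 53.8275 N*m
tau_payload = tau_max - tau_arm = 64 - 53.8275 = 10.1725
m_payload = tau_payload / (g*L) = 10.1725 / (9.81*0.93) = 1.1150

1.1150 kg


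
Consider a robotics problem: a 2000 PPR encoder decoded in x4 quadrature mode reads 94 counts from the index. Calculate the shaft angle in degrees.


angle = counts * 360 / (PPR*4) = 94 * 360 / 8000 = 4.2300

4.2300 degrees


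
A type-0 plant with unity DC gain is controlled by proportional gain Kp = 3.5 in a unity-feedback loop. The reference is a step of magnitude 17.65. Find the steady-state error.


e_ss = R/(1 + Kp) = 17.65/(1 + 3.5) = 17.65/4.5000 = 3.9222

3.9222


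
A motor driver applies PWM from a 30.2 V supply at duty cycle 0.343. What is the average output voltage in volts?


V_avg = V_supply * D = 30.2*0.343 = 10.3586

10.3586 V


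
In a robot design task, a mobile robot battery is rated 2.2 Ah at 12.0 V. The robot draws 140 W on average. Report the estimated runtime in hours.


E = 2.2*12.0 = 26.4000 Wh
t = E/P = 26.4000/140 = 0.1886

0.1886 hours


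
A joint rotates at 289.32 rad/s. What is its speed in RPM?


RPM = 289.32 * 60/(2*pi) = 2762.8025

2762.8025 RPM


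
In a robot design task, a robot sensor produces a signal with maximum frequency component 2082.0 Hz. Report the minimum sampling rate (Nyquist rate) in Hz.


f_s,min = 2*f_max = 2*2082.0 = 4164.0000

4164.0000 Hz


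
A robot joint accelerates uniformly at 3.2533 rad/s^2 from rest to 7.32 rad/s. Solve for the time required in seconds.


t = delta_omega / alpha = 7.32 / 3.2533 = 2.2500

2.2500 s


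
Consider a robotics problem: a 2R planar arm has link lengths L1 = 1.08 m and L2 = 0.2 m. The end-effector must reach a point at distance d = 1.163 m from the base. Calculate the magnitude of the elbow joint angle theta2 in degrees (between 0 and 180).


cos(th2) = (d^2 - L1^2 - L2^2)/(2*L1*L2) = (1.163^2 - 1.08^2 - 0.2^2)/(2*1.08*0.2) = 0.33835417
th2 = acos(0.33835417) = 70.2234 deg

70.2234 degrees


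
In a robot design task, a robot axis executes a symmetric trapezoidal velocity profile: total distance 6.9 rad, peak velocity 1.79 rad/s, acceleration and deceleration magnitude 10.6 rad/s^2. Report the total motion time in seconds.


t_acc = v/a = 1.79/10.6 = 0.168868 s
d_acc = v^2/(2a) = 0.151137 rad (each ramp)
d_cruise = 6.9 - 2*0.151137 = 6.597726 rad
t_cruise = 6.597726/1.79 = 3.685880 s
t_total = 2*0.168868 + 3.685880 = 4.0236

4.0236 s


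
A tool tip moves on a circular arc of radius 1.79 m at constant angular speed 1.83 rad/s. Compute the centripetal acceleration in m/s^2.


a_c = omega^2 * r = 1.83^2 * 1.79 = 5.9945

5.9945 m/s^2


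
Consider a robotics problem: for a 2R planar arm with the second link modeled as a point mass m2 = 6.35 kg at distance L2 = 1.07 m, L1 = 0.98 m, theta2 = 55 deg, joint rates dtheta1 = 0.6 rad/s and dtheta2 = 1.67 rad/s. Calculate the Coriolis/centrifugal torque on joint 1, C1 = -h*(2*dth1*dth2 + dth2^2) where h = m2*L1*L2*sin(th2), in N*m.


h = m2*L1*L2*sin(th2) = 6.35*0.98*1.07*sin(55 deg) = 5.454414
C1 = -h*(2*0.6*1.67 + 1.67^2) = -5.454414*4.7929 = -26.1425

-26.1425 N*m


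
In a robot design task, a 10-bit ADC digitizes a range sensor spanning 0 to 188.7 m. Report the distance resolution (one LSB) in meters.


res = range / 2^n = 188.7/2^10 = 188.7/1024 = 0.1843

0.1843 m


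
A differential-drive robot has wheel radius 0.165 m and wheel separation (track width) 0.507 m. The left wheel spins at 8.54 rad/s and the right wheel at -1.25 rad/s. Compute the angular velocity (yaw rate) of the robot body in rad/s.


omega = r*(wR - wL)/L = 0.165*(-1.25 - (8.54))/0.507 = -3.1861

-3.1861 rad/s


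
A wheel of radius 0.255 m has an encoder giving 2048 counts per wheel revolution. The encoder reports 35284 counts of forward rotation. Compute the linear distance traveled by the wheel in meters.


revs = 35284/2048 = 17.228516
d = revs * 2*pi*r = 17.228516 * 2*pi*0.255 = 27.6037

27.6037 m


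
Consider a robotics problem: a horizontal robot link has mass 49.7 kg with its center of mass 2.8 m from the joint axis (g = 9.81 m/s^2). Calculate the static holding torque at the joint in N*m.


tau = m*g*L = 49.7 * 9.81 * 2.8 = 1365.1596

1365.1596 N*m


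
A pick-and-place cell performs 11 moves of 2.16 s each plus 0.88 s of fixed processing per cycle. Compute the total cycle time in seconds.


T = 11*2.16 + 0.88 = 24.6400

24.6400 s


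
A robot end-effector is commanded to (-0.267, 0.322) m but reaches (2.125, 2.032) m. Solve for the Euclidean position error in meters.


dx = 2.125 - (-0.267) = 2.3920, dy = 2.032 - (0.322) = 1.7100
err = sqrt(5.721664 + 2.924100) = 2.9404

2.9404 m


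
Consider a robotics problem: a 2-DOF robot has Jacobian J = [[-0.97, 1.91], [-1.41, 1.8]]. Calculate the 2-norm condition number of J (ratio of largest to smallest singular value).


JJ^T eigenvalues: trace(JJ^T) = 9.8171, det(JJ^T) = det(J)^2 = 0.89699841
s_max^2 = (9.8171 + sqrt(92.78745877))/2 = 9.72486235
s_min^2 = (9.8171 - sqrt(92.78745877))/2 = 0.09223765
kappa = s_max/s_min = sqrt(9.72486235/0.09223765) = 10.2680

10.2680


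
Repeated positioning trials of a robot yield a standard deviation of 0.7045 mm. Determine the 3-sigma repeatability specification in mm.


repeatability = 3*sigma = 3*0.7045 = 2.1135

2.1135 mm


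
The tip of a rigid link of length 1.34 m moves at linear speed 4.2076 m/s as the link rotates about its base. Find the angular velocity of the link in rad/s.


omega = v / L = 4.2076 / 1.34 = 3.1400

3.1400 rad/s


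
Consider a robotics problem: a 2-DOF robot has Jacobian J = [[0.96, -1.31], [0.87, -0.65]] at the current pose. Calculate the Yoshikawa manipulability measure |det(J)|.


det(J) = 0.96*-0.65 - (-1.31)*(0.87) = 0.5157
|det(J)| = 0.5157

0.5157


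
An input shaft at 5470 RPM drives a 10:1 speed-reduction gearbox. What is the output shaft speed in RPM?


omega_out = omega_in / N = 5470 / 10 = 547.0000

547.0000 RPM


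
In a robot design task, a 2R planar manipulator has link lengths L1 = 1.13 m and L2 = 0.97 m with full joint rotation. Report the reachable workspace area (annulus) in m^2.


r_max = L1 + L2 = 2.1000, r_min = |L1 - L2| = 0.1600
A = pi*(r_max^2 - r_min^2) = pi*(4.4100 - 0.0256) = 13.7740

13.7740 m^2


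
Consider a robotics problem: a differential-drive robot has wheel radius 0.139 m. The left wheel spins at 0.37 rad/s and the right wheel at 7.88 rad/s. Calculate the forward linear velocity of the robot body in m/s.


v = r*(wR + wL)/2 = 0.139*(7.88 + 0.37)/2 = 0.5734

0.5734 m/s


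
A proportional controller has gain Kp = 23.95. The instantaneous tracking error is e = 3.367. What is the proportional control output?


u_P = Kp * e = 23.95 * 3.367 = 80.6397

80.6397


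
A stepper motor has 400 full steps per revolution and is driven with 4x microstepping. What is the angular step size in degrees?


step = 360/(400*4) = 360/1600 = 0.2250

0.2250 degrees


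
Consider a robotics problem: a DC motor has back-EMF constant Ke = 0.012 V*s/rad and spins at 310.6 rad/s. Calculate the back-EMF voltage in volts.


V_emf = Ke * omega = 0.012*310.6 = 3.7272

3.7272 V
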